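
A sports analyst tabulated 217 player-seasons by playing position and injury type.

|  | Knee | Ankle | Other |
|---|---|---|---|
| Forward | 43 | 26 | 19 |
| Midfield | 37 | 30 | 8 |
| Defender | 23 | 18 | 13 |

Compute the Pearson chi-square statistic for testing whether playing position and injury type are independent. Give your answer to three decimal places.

5.534

Row totals: 88, 75, 54. Column totals: 103, 74, 40. Grand total N = 217.
Expected counts (row total × column total / N):
  Forward, Knee: 88×103/217 = 41.7696
  Forward, Ankle: 88×74/217 = 30.0092
  Forward, Other: 88×40/217 = 16.2212
  Midfield, Knee: 75×103/217 = 35.5991
  Midfield, Ankle: 75×74/217 = 25.5760
  Midfield, Other: 75×40/217 = 13.8249
  Defender, Knee: 54×103/217 = 25.6313
  Defender, Ankle: 54×74/217 = 18.4147
  Defender, Other: 54×40/217 = 9.9539
Contributions (O − E)²/E:
  (43 − 41.7696)²/41.7696 = 0.0362
  (26 − 30.0092)²/30.0092 = 0.5356
  (19 − 16.2212)²/16.2212 = 0.4760
  (37 − 35.5991)²/35.5991 = 0.0551
  (30 − 25.5760)²/25.5760 = 0.7652
  (8 − 13.8249)²/13.8249 = 2.4542
  (23 − 25.6313)²/25.6313 = 0.2701
  (18 − 18.4147)²/18.4147 = 0.0093
  (13 − 9.9539)²/9.9539 = 0.9322
χ² = 0.0362 + 0.5356 + 0.4760 + 0.0551 + 0.7652 + 2.4542 + 0.2701 + 0.0093 + 0.9322 = 5.534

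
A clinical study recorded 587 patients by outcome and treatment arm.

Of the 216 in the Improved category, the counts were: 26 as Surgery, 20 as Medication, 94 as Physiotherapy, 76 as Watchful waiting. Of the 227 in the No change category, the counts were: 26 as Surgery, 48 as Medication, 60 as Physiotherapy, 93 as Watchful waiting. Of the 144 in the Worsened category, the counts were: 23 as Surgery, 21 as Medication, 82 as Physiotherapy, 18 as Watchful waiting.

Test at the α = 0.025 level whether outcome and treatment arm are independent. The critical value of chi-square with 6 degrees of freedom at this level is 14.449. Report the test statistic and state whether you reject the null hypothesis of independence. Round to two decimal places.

56.85; reject H₀

Row totals: 216, 227, 144. Column totals: 75, 89, 236, 187. Grand total N = 587.
Expected counts (row total × column total / N):
  Improved, Surgery: 216×75/587 = 27.598
  Improved, Medication: 216×89/587 = 32.750
  Improved, Physiotherapy: 216×236/587 = 86.842
  Improved, Watchful waiting: 216×187/587 = 68.811
  No change, Surgery: 227×75/587 = 29.003
  No change, Medication: 227×89/587 = 34.417
  No change, Physiotherapy: 227×236/587 = 91.264
  No change, Watchful waiting: 227×187/587 = 72.315
  Worsened, Surgery: 144×75/587 = 18.399
  Worsened, Medication: 144×89/587 = 21.833
  Worsened, Physiotherapy: 144×236/587 = 57.894
  Worsened, Watchful waiting: 144×187/587 = 45.874
Contributions (O − E)²/E:
  (26 − 27.598)²/27.598 = 0.0925
  (20 − 32.750)²/32.750 = 4.9637
  (94 − 86.842)²/86.842 = 0.5900
  (76 − 68.811)²/68.811 = 0.7511
  (26 − 29.003)²/29.003 = 0.3109
  (48 − 34.417)²/34.417 = 5.3607
  (60 − 91.264)²/91.264 = 10.7100
  (93 − 72.315)²/72.315 = 5.9167
  (23 − 18.399)²/18.399 = 1.1506
  (21 − 21.833)²/21.833 = 0.0318
  (82 − 57.894)²/57.894 = 10.0373
  (18 − 45.874)²/45.874 = 16.9368
χ² = 0.0925 + 4.9637 + 0.5900 + 0.7511 + 0.3109 + 5.3607 + 10.7100 + 5.9167 + 1.1506 + 0.0318 + 10.0373 + 16.9368 = 56.85
df = (3−1)(4−1) = 6. Since 56.85 > 14.449, reject the null hypothesis of independence at α = 0.025.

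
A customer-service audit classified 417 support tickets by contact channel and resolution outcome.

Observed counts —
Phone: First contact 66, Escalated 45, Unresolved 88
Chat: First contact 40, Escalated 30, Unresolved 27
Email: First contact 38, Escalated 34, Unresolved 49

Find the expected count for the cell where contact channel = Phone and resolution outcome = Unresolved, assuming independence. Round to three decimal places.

Row total (Phone) = 199; column total (Unresolved) = 164; grand total N = 417.
Expected count = (row total × column total) / N = 199 × 164 / 417 = 78.264.

78.264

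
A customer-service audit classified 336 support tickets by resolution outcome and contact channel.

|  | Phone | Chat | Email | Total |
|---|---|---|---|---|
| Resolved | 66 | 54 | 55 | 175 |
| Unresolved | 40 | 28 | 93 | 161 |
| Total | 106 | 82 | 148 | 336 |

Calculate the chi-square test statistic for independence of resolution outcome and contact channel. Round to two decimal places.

Grand total N = 336.
Expected counts (row total × column total / N):
  Resolved, Phone: 175×106/336 = 55.208
  Resolved, Chat: 175×82/336 = 42.708
  Resolved, Email: 175×148/336 = 77.083
  Unresolved, Phone: 161×106/336 = 50.792
  Unresolved, Chat: 161×82/336 = 39.292
  Unresolved, Email: 161×148/336 = 70.917
Contributions (O − E)²/E:
  (66 − 55.208)²/55.208 = 2.1096
  (54 − 42.708)²/42.708 = 2.9856
  (55 − 77.083)²/77.083 = 6.3264
  (40 − 50.792)²/50.792 = 2.2930
  (28 − 39.292)²/39.292 = 3.2452
  (93 − 70.917)²/70.917 = 6.8765
χ² = 2.1096 + 2.9856 + 6.3264 + 2.2930 + 3.2452 + 6.8765 = 23.84

23.84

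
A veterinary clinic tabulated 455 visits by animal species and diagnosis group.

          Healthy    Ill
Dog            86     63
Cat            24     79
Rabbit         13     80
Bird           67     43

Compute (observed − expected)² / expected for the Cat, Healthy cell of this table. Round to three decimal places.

Row total (Cat) = 103; column total (Healthy) = 190; N = 455.
Expected count E = 103 × 190 / 455 = 43.0110.
Contribution = (O − E)²/E = (24 − 43.0110)² / 43.0110 = 8.403.

8.403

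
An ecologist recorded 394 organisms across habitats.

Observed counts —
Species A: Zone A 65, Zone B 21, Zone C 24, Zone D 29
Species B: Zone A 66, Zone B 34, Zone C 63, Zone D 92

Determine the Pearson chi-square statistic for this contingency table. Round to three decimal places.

21.036

Row totals: 139, 255. Column totals: 131, 55, 87, 121. Grand total N = 394.
Expected counts (row total × column total / N):
  Species A, Zone A: 139×131/394 = 46.2157
  Species A, Zone B: 139×55/394 = 19.4036
  Species A, Zone C: 139×87/394 = 30.6929
  Species A, Zone D: 139×121/394 = 42.6878
  Species B, Zone A: 255×131/394 = 84.7843
  Species B, Zone B: 255×55/394 = 35.5964
  Species B, Zone C: 255×87/394 = 56.3071
  Species B, Zone D: 255×121/394 = 78.3122
Contributions (O − E)²/E:
  (65 − 46.2157)²/46.2157 = 7.6348
  (21 − 19.4036)²/19.4036 = 0.1313
  (24 − 30.6929)²/30.6929 = 1.4595
  (29 − 42.6878)²/42.6878 = 4.3890
  (66 − 84.7843)²/84.7843 = 4.1617
  (34 − 35.5964)²/35.5964 = 0.0716
  (63 − 56.3071)²/56.3071 = 0.7955
  (92 − 78.3122)²/78.3122 = 2.3924
χ² = 7.6348 + 0.1313 + 1.4595 + 4.3890 + 4.1617 + 0.0716 + 0.7955 + 2.3924 = 21.036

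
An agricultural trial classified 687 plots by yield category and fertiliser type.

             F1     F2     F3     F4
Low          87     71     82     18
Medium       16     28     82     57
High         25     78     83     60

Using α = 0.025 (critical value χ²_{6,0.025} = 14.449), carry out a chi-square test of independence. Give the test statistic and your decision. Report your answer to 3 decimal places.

Row totals: 258, 183, 246. Column totals: 128, 177, 247, 135. Grand total N = 687.
Expected counts (row total × column total / N):
  Low, F1: 258×128/687 = 48.0699
  Low, F2: 258×177/687 = 66.4716
  Low, F3: 258×247/687 = 92.7598
  Low, F4: 258×135/687 = 50.6987
  Medium, F1: 183×128/687 = 34.0961
  Medium, F2: 183×177/687 = 47.1485
  Medium, F3: 183×247/687 = 65.7948
  Medium, F4: 183×135/687 = 35.9607
  High, F1: 246×128/687 = 45.8341
  High, F2: 246×177/687 = 63.3799
  High, F3: 246×247/687 = 88.4454
  High, F4: 246×135/687 = 48.3406
Contributions (O − E)²/E:
  (87 − 48.0699)²/48.0699 = 31.5281
  (71 − 66.4716)²/66.4716 = 0.3085
  (82 − 92.7598)²/92.7598 = 1.2481
  (18 − 50.6987)²/50.6987 = 21.0894
  (16 − 34.0961)²/34.0961 = 9.6043
  (28 − 47.1485)²/47.1485 = 7.7768
  (82 − 65.7948)²/65.7948 = 3.9913
  (57 − 35.9607)²/35.9607 = 12.3093
  (25 − 45.8341)²/45.8341 = 9.4702
  (78 − 63.3799)²/63.3799 = 3.3725
  (83 − 88.4454)²/88.4454 = 0.3353
  (60 − 48.3406)²/48.3406 = 2.8122
χ² = 31.5281 + 0.3085 + 1.2481 + 21.0894 + 9.6043 + 7.7768 + 3.9913 + 12.3093 + 9.4702 + 3.3725 + 0.3353 + 2.8122 = 103.846
df = (3−1)(4−1) = 6. Since 103.846 > 14.449, reject the null hypothesis of independence at α = 0.025.

103.846; reject H₀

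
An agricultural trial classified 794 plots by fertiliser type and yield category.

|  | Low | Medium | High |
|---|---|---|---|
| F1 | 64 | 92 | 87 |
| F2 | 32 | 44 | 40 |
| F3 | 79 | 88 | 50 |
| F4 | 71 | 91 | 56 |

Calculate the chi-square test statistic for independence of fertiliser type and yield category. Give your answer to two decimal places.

13.36

Row totals: 243, 116, 217, 218. Column totals: 246, 315, 233. Grand total N = 794.
Expected counts (row total × column total / N):
  F1, Low: 243×246/794 = 75.287
  F1, Medium: 243×315/794 = 96.404
  F1, High: 243×233/794 = 71.309
  F2, Low: 116×246/794 = 35.940
  F2, Medium: 116×315/794 = 46.020
  F2, High: 116×233/794 = 34.040
  F3, Low: 217×246/794 = 67.232
  F3, Medium: 217×315/794 = 86.089
  F3, High: 217×233/794 = 63.679
  F4, Low: 218×246/794 = 67.542
  F4, Medium: 218×315/794 = 86.486
  F4, High: 218×233/794 = 63.972
Contributions (O − E)²/E:
  (64 − 75.287)²/75.287 = 1.6921
  (92 − 96.404)²/96.404 = 0.2012
  (87 − 71.309)²/71.309 = 3.4527
  (32 − 35.940)²/35.940 = 0.4319
  (44 − 46.020)²/46.020 = 0.0887
  (40 − 34.040)²/34.040 = 1.0435
  (79 − 67.232)²/67.232 = 2.0598
  (88 − 86.089)²/86.089 = 0.0424
  (50 − 63.679)²/63.679 = 2.9384
  (71 − 67.542)²/67.542 = 0.1770
  (91 − 86.486)²/86.486 = 0.2356
  (56 − 63.972)²/63.972 = 0.9934
χ² = 1.6921 + 0.2012 + 3.4527 + 0.4319 + 0.0887 + 1.0435 + 2.0598 + 0.0424 + 2.9384 + 0.1770 + 0.2356 + 0.9934 = 13.36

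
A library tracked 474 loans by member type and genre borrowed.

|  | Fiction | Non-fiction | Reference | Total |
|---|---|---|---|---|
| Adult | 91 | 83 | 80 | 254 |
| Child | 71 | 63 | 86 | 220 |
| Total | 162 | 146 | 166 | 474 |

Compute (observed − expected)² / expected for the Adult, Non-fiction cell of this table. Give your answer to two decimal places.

Row total (Adult) = 254; column total (Non-fiction) = 146; N = 474.
Expected count E = 254 × 146 / 474 = 78.236.
Contribution = (O − E)²/E = (83 − 78.236)² / 78.236 = 0.29.

0.29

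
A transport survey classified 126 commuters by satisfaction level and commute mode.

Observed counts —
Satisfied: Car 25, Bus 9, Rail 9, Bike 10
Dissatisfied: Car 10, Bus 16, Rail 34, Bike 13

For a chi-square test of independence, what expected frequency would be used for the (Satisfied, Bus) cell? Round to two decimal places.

Row total (Satisfied) = 53; column total (Bus) = 25; grand total N = 126.
Expected count = (row total × column total) / N = 53 × 25 / 126 = 10.52.

10.52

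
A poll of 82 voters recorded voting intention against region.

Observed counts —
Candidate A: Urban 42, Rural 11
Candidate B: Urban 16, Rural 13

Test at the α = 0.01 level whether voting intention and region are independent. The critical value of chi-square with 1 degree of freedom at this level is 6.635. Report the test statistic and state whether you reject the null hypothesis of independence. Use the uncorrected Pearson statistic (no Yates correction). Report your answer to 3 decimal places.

Row totals: 53, 29. Column totals: 58, 24. Grand total N = 82.
Expected counts (row total × column total / N):
  Candidate A, Urban: 53×58/82 = 37.4878
  Candidate A, Rural: 53×24/82 = 15.5122
  Candidate B, Urban: 29×58/82 = 20.5122
  Candidate B, Rural: 29×24/82 = 8.4878
Contributions (O − E)²/E:
  (42 − 37.4878)²/37.4878 = 0.5431
  (11 − 15.5122)²/15.5122 = 1.3125
  (16 − 20.5122)²/20.5122 = 0.9926
  (13 − 8.4878)²/8.4878 = 2.3987
χ² = 0.5431 + 1.3125 + 0.9926 + 2.3987 = 5.247
df = (2−1)(2−1) = 1. Since 5.247 < 6.635, fail to reject the null hypothesis of independence at α = 0.01.

5.247; fail to reject H₀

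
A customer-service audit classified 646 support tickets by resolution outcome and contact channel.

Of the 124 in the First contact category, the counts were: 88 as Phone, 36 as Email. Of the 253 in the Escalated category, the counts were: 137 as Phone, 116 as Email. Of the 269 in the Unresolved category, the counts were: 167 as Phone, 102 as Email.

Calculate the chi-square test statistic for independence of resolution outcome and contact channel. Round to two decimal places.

10.24

Row totals: 124, 253, 269. Column totals: 392, 254. Grand total N = 646.
Expected counts (row total × column total / N):
  First contact, Phone: 124×392/646 = 75.245
  First contact, Email: 124×254/646 = 48.755
  Escalated, Phone: 253×392/646 = 153.523
  Escalated, Email: 253×254/646 = 99.477
  Unresolved, Phone: 269×392/646 = 163.232
  Unresolved, Email: 269×254/646 = 105.768
Contributions (O − E)²/E:
  (88 − 75.245)²/75.245 = 2.1621
  (36 − 48.755)²/48.755 = 3.3369
  (137 − 153.523)²/153.523 = 1.7783
  (116 − 99.477)²/99.477 = 2.7444
  (167 − 163.232)²/163.232 = 0.0870
  (102 − 105.768)²/105.768 = 0.1342
χ² = 2.1621 + 3.3369 + 1.7783 + 2.7444 + 0.0870 + 0.1342 = 10.24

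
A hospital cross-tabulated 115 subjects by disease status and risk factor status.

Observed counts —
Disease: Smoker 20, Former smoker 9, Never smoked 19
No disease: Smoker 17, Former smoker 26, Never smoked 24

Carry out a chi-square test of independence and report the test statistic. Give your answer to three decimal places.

Row totals: 48, 67. Column totals: 37, 35, 43. Grand total N = 115.
Expected counts (row total × column total / N):
  Disease, Smoker: 48×37/115 = 15.4435
  Disease, Former smoker: 48×35/115 = 14.6087
  Disease, Never smoked: 48×43/115 = 17.9478
  No disease, Smoker: 67×37/115 = 21.5565
  No disease, Former smoker: 67×35/115 = 20.3913
  No disease, Never smoked: 67×43/115 = 25.0522
Contributions (O − E)²/E:
  (20 − 15.4435)²/15.4435 = 1.3444
  (9 − 14.6087)²/14.6087 = 2.1533
  (19 − 17.9478)²/17.9478 = 0.0617
  (17 − 21.5565)²/21.5565 = 0.9631
  (26 − 20.3913)²/20.3913 = 1.5427
  (24 − 25.0522)²/25.0522 = 0.0442
χ² = 1.3444 + 2.1533 + 0.0617 + 0.9631 + 1.5427 + 0.0442 = 6.109

6.109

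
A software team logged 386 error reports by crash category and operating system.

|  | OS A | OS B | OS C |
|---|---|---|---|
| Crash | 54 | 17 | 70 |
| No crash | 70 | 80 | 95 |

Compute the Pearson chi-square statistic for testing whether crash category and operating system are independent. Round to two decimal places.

20.22

Row totals: 141, 245. Column totals: 124, 97, 165. Grand total N = 386.
Expected counts (row total × column total / N):
  Crash, OS A: 141×124/386 = 45.295
  Crash, OS B: 141×97/386 = 35.433
  Crash, OS C: 141×165/386 = 60.272
  No crash, OS A: 245×124/386 = 78.705
  No crash, OS B: 245×97/386 = 61.567
  No crash, OS C: 245×165/386 = 104.728
Contributions (O − E)²/E:
  (54 − 45.295)²/45.295 = 1.6730
  (17 − 35.433)²/35.433 = 9.5892
  (70 − 60.272)²/60.272 = 1.5701
  (70 − 78.705)²/78.705 = 0.9628
  (80 − 61.567)²/61.567 = 5.5188
  (95 − 104.728)²/104.728 = 0.9036
χ² = 1.6730 + 9.5892 + 1.5701 + 0.9628 + 5.5188 + 0.9036 = 20.22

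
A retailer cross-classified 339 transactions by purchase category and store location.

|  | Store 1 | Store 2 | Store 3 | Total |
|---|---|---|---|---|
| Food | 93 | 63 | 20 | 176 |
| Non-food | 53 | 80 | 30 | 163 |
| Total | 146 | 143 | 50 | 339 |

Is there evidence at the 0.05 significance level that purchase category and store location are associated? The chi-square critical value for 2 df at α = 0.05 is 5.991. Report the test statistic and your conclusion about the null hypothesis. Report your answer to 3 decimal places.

14.503; reject H₀

Grand total N = 339.
Expected counts (row total × column total / N):
  Food, Store 1: 176×146/339 = 75.79941
  Food, Store 2: 176×143/339 = 74.24189
  Food, Store 3: 176×50/339 = 25.95870
  Non-food, Store 1: 163×146/339 = 70.20059
  Non-food, Store 2: 163×143/339 = 68.75811
  Non-food, Store 3: 163×50/339 = 24.04130
Contributions (O − E)²/E:
  (93 − 75.79941)²/75.79941 = 3.9032
  (63 − 74.24189)²/74.24189 = 1.7023
  (20 − 25.95870)²/25.95870 = 1.3678
  (53 − 70.20059)²/70.20059 = 4.2145
  (80 − 68.75811)²/68.75811 = 1.8380
  (30 − 24.04130)²/24.04130 = 1.4769
χ² = 3.9032 + 1.7023 + 1.3678 + 4.2145 + 1.8380 + 1.4769 = 14.503
df = (2−1)(3−1) = 2. Since 14.503 > 5.991, reject the null hypothesis of independence at α = 0.05.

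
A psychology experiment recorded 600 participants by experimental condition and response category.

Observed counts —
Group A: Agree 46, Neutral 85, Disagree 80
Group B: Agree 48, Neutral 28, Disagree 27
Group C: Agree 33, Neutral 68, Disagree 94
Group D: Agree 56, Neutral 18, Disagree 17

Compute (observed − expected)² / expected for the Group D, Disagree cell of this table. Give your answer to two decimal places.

Row total (Group D) = 91; column total (Disagree) = 218; N = 600.
Expected count E = 91 × 218 / 600 = 33.063.
Contribution = (O − E)²/E = (17 − 33.063)² / 33.063 = 7.80.

7.80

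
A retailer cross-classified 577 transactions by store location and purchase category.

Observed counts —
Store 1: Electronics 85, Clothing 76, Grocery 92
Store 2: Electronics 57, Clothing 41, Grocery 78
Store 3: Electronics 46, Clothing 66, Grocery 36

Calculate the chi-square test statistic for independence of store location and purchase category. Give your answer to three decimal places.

21.140

Row totals: 253, 176, 148. Column totals: 188, 183, 206. Grand total N = 577.
Expected counts (row total × column total / N):
  Store 1, Electronics: 253×188/577 = 82.4333
  Store 1, Clothing: 253×183/577 = 80.2409
  Store 1, Grocery: 253×206/577 = 90.3258
  Store 2, Electronics: 176×188/577 = 57.3449
  Store 2, Clothing: 176×183/577 = 55.8198
  Store 2, Grocery: 176×206/577 = 62.8354
  Store 3, Electronics: 148×188/577 = 48.2218
  Store 3, Clothing: 148×183/577 = 46.9393
  Store 3, Grocery: 148×206/577 = 52.8388
Contributions (O − E)²/E:
  (85 − 82.4333)²/82.4333 = 0.0799
  (76 − 80.2409)²/80.2409 = 0.2241
  (92 − 90.3258)²/90.3258 = 0.0310
  (57 − 57.3449)²/57.3449 = 0.0021
  (41 − 55.8198)²/55.8198 = 3.9346
  (78 − 62.8354)²/62.8354 = 3.6598
  (46 − 48.2218)²/48.2218 = 0.1024
  (66 − 46.9393)²/46.9393 = 7.7400
  (36 − 52.8388)²/52.8388 = 5.3662
χ² = 0.0799 + 0.2241 + 0.0310 + 0.0021 + 3.9346 + 3.6598 + 0.1024 + 7.7400 + 5.3662 = 21.140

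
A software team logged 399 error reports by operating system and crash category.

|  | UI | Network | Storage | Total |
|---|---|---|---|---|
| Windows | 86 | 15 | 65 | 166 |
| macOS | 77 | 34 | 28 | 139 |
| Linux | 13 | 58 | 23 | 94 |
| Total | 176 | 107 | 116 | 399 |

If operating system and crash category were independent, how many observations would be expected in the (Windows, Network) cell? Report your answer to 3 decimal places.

Row total (Windows) = 166; column total (Network) = 107; grand total N = 399.
Expected count = (row total × column total) / N = 166 × 107 / 399 = 44.516.

44.516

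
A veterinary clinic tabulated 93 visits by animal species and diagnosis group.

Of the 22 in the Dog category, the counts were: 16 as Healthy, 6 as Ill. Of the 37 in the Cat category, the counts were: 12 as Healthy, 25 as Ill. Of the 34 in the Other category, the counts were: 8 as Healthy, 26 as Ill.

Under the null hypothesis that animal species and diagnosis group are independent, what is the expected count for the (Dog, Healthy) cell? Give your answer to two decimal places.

8.52

Row total (Dog) = 22; column total (Healthy) = 36; grand total N = 93.
Expected count = (row total × column total) / N = 22 × 36 / 93 = 8.52.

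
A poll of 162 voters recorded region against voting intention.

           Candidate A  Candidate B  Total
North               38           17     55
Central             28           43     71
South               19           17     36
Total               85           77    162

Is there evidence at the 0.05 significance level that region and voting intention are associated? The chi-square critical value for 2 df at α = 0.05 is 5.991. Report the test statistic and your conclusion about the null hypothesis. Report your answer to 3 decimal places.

10.930; reject H₀

Grand total N = 162.
Expected counts (row total × column total / N):
  North, Candidate A: 55×85/162 = 28.8580
  North, Candidate B: 55×77/162 = 26.1420
  Central, Candidate A: 71×85/162 = 37.2531
  Central, Candidate B: 71×77/162 = 33.7469
  South, Candidate A: 36×85/162 = 18.8889
  South, Candidate B: 36×77/162 = 17.1111
Contributions (O − E)²/E:
  (38 − 28.8580)²/28.8580 = 2.8961
  (17 − 26.1420)²/26.1420 = 3.1970
  (28 − 37.2531)²/37.2531 = 2.2983
  (43 − 33.7469)²/33.7469 = 2.5371
  (19 − 18.8889)²/18.8889 = 0.0007
  (17 − 17.1111)²/17.1111 = 0.0007
χ² = 2.8961 + 3.1970 + 2.2983 + 2.5371 + 0.0007 + 0.0007 = 10.930
df = (3−1)(2−1) = 2. Since 10.930 > 5.991, reject the null hypothesis of independence at α = 0.05.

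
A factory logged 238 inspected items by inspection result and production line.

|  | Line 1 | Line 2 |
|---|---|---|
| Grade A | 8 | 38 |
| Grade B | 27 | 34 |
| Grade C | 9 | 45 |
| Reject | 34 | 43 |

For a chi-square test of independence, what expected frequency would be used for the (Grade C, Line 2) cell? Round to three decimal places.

36.303

Row total (Grade C) = 54; column total (Line 2) = 160; grand total N = 238.
Expected count = (row total × column total) / N = 54 × 160 / 238 = 36.303.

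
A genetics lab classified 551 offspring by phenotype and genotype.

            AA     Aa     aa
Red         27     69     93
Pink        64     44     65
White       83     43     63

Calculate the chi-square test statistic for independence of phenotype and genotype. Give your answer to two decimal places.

Row totals: 189, 173, 189. Column totals: 174, 156, 221. Grand total N = 551.
Expected counts (row total × column total / N):
  Red, AA: 189×174/551 = 59.684
  Red, Aa: 189×156/551 = 53.510
  Red, aa: 189×221/551 = 75.806
  Pink, AA: 173×174/551 = 54.632
  Pink, Aa: 173×156/551 = 48.980
  Pink, aa: 173×221/551 = 69.388
  White, AA: 189×174/551 = 59.684
  White, Aa: 189×156/551 = 53.510
  White, aa: 189×221/551 = 75.806
Contributions (O − E)²/E:
  (27 − 59.684)²/59.684 = 17.8983
  (69 − 53.510)²/53.510 = 4.4840
  (93 − 75.806)²/75.806 = 3.8999
  (64 − 54.632)²/54.632 = 1.6064
  (44 − 48.980)²/48.980 = 0.5063
  (65 − 69.388)²/69.388 = 0.2775
  (83 − 59.684)²/59.684 = 9.1086
  (43 − 53.510)²/53.510 = 2.0643
  (63 − 75.806)²/75.806 = 2.1633
χ² = 17.8983 + 4.4840 + 3.8999 + 1.6064 + 0.5063 + 0.2775 + 9.1086 + 2.0643 + 2.1633 = 42.01

42.01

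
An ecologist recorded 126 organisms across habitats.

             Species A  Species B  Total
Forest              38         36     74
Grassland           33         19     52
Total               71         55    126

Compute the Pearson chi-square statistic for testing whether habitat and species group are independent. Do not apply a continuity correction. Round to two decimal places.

Grand total N = 126.
Expected counts (row total × column total / N):
  Forest, Species A: 74×71/126 = 41.698
  Forest, Species B: 74×55/126 = 32.302
  Grassland, Species A: 52×71/126 = 29.302
  Grassland, Species B: 52×55/126 = 22.698
Contributions (O − E)²/E:
  (38 − 41.698)²/41.698 = 0.3280
  (36 − 32.302)²/32.302 = 0.4234
  (33 − 29.302)²/29.302 = 0.4667
  (19 − 22.698)²/22.698 = 0.6025
χ² = 0.3280 + 0.4234 + 0.4667 + 0.6025 = 1.82

1.82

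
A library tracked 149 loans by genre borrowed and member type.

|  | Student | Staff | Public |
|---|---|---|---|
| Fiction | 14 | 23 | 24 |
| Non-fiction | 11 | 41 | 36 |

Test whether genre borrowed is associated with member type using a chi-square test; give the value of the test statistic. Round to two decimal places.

Row totals: 61, 88. Column totals: 25, 64, 60. Grand total N = 149.
Expected counts (row total × column total / N):
  Fiction, Student: 61×25/149 = 10.2349
  Fiction, Staff: 61×64/149 = 26.2013
  Fiction, Public: 61×60/149 = 24.5638
  Non-fiction, Student: 88×25/149 = 14.7651
  Non-fiction, Staff: 88×64/149 = 37.7987
  Non-fiction, Public: 88×60/149 = 35.4362
Contributions (O − E)²/E:
  (14 − 10.2349)²/10.2349 = 1.3851
  (23 − 26.2013)²/26.2013 = 0.3911
  (24 − 24.5638)²/24.5638 = 0.0129
  (11 − 14.7651)²/14.7651 = 0.9601
  (41 − 37.7987)²/37.7987 = 0.2711
  (36 − 35.4362)²/35.4362 = 0.0090
χ² = 1.3851 + 0.3911 + 0.0129 + 0.9601 + 0.2711 + 0.0090 = 3.03

3.03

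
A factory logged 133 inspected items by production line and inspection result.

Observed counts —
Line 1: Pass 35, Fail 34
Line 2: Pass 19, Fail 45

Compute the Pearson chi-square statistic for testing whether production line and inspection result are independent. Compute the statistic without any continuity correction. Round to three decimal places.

6.093

Row totals: 69, 64. Column totals: 54, 79. Grand total N = 133.
Expected counts (row total × column total / N):
  Line 1, Pass: 69×54/133 = 28.0150
  Line 1, Fail: 69×79/133 = 40.9850
  Line 2, Pass: 64×54/133 = 25.9850
  Line 2, Fail: 64×79/133 = 38.0150
Contributions (O − E)²/E:
  (35 − 28.0150)²/28.0150 = 1.7416
  (34 − 40.9850)²/40.9850 = 1.1904
  (19 − 25.9850)²/25.9850 = 1.8776
  (45 − 38.0150)²/38.0150 = 1.2834
χ² = 1.7416 + 1.1904 + 1.8776 + 1.2834 = 6.093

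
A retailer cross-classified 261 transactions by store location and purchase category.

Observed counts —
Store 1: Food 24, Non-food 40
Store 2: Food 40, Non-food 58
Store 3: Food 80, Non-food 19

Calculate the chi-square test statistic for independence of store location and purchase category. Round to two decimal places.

42.55

Row totals: 64, 98, 99. Column totals: 144, 117. Grand total N = 261.
Expected counts (row total × column total / N):
  Store 1, Food: 64×144/261 = 35.310
  Store 1, Non-food: 64×117/261 = 28.690
  Store 2, Food: 98×144/261 = 54.069
  Store 2, Non-food: 98×117/261 = 43.931
  Store 3, Food: 99×144/261 = 54.621
  Store 3, Non-food: 99×117/261 = 44.379
Contributions (O − E)²/E:
  (24 − 35.310)²/35.310 = 3.6227
  (40 − 28.690)²/28.690 = 4.4586
  (40 − 54.069)²/54.069 = 3.6608
  (58 − 43.931)²/43.931 = 4.5056
  (80 − 54.621)²/54.621 = 11.7921
  (19 − 44.379)²/44.379 = 14.5135
χ² = 3.6227 + 4.4586 + 3.6608 + 4.5056 + 11.7921 + 14.5135 = 42.55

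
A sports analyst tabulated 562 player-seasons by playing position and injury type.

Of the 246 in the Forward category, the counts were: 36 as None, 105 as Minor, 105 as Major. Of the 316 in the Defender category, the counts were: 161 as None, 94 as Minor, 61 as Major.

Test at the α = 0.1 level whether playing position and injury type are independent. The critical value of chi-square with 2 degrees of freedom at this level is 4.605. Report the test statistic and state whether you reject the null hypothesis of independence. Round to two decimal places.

Row totals: 246, 316. Column totals: 197, 199, 166. Grand total N = 562.
Expected counts (row total × column total / N):
  Forward, None: 246×197/562 = 86.231
  Forward, Minor: 246×199/562 = 87.107
  Forward, Major: 246×166/562 = 72.662
  Defender, None: 316×197/562 = 110.769
  Defender, Minor: 316×199/562 = 111.893
  Defender, Major: 316×166/562 = 93.338
Contributions (O − E)²/E:
  (36 − 86.231)²/86.231 = 29.2604
  (105 − 87.107)²/87.107 = 3.6755
  (105 − 72.662)²/72.662 = 14.3919
  (161 − 110.769)²/110.769 = 22.7785
  (94 − 111.893)²/111.893 = 2.8613
  (61 − 93.338)²/93.338 = 11.2039
χ² = 29.2604 + 3.6755 + 14.3919 + 22.7785 + 2.8613 + 11.2039 = 84.17
df = (2−1)(3−1) = 2. Since 84.17 > 4.605, reject the null hypothesis of independence at α = 0.1.

84.17; reject H₀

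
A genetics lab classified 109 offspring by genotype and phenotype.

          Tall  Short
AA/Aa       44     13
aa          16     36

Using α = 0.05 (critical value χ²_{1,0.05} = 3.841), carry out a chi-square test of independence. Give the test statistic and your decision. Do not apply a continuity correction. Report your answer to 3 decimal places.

Row totals: 57, 52. Column totals: 60, 49. Grand total N = 109.
Expected counts (row total × column total / N):
  AA/Aa, Tall: 57×60/109 = 31.3761
  AA/Aa, Short: 57×49/109 = 25.6239
  aa, Tall: 52×60/109 = 28.6239
  aa, Short: 52×49/109 = 23.3761
Contributions (O − E)²/E:
  (44 − 31.3761)²/31.3761 = 5.0791
  (13 − 25.6239)²/25.6239 = 6.2193
  (16 − 28.6239)²/28.6239 = 5.5675
  (36 − 23.3761)²/23.3761 = 6.8173
χ² = 5.0791 + 6.2193 + 5.5675 + 6.8173 = 23.683
df = (2−1)(2−1) = 1. Since 23.683 > 3.841, reject the null hypothesis of independence at α = 0.05.

23.683; reject H₀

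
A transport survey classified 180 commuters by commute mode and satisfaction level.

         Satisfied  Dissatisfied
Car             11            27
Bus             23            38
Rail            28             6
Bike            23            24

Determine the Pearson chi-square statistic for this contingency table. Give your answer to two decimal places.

24.20

Row totals: 38, 61, 34, 47. Column totals: 85, 95. Grand total N = 180.
Expected counts (row total × column total / N):
  Car, Satisfied: 38×85/180 = 17.944
  Car, Dissatisfied: 38×95/180 = 20.056
  Bus, Satisfied: 61×85/180 = 28.806
  Bus, Dissatisfied: 61×95/180 = 32.194
  Rail, Satisfied: 34×85/180 = 16.056
  Rail, Dissatisfied: 34×95/180 = 17.944
  Bike, Satisfied: 47×85/180 = 22.194
  Bike, Dissatisfied: 47×95/180 = 24.806
Contributions (O − E)²/E:
  (11 − 17.944)²/17.944 = 2.6872
  (27 − 20.056)²/20.056 = 2.4042
  (23 − 28.806)²/28.806 = 1.1702
  (38 − 32.194)²/32.194 = 1.0471
  (28 − 16.056)²/16.056 = 8.8851
  (6 − 17.944)²/17.944 = 7.9502
  (23 − 22.194)²/22.194 = 0.0293
  (24 − 24.806)²/24.806 = 0.0262
χ² = 2.6872 + 2.4042 + 1.1702 + 1.0471 + 8.8851 + 7.9502 + 0.0293 + 0.0262 = 24.20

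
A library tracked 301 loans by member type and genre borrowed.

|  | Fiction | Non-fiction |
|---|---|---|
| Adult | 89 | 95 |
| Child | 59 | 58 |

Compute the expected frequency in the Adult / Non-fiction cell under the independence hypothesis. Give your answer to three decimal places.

Row total (Adult) = 184; column total (Non-fiction) = 153; grand total N = 301.
Expected count = (row total × column total) / N = 184 × 153 / 301 = 93.528.

93.528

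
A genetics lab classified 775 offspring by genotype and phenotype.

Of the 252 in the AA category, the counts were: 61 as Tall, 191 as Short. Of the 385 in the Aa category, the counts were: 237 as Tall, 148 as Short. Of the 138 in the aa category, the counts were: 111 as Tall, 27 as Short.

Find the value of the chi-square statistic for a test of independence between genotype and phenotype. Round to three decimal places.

Row totals: 252, 385, 138. Column totals: 409, 366. Grand total N = 775.
Expected counts (row total × column total / N):
  AA, Tall: 252×409/775 = 132.9910
  AA, Short: 252×366/775 = 119.0090
  Aa, Tall: 385×409/775 = 203.1806
  Aa, Short: 385×366/775 = 181.8194
  aa, Tall: 138×409/775 = 72.8284
  aa, Short: 138×366/775 = 65.1716
Contributions (O − E)²/E:
  (61 − 132.9910)²/132.9910 = 38.9703
  (191 − 119.0090)²/119.0090 = 43.5488
  (237 − 203.1806)²/203.1806 = 5.6292
  (148 − 181.8194)²/181.8194 = 6.2906
  (111 − 72.8284)²/72.8284 = 20.0069
  (27 − 65.1716)²/65.1716 = 22.3575
χ² = 38.9703 + 43.5488 + 5.6292 + 6.2906 + 20.0069 + 22.3575 = 136.803

136.803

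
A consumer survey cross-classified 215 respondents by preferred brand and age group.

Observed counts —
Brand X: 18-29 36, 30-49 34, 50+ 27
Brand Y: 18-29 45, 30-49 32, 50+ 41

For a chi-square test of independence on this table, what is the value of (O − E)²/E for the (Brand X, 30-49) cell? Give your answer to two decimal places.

Row total (Brand X) = 97; column total (30-49) = 66; N = 215.
Expected count E = 97 × 66 / 215 = 29.777.
Contribution = (O − E)²/E = (34 − 29.777)² / 29.777 = 0.60.

0.60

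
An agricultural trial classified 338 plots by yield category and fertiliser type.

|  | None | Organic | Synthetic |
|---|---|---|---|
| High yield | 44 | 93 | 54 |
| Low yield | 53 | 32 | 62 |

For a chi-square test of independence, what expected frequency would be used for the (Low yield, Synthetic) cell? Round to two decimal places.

Row total (Low yield) = 147; column total (Synthetic) = 116; grand total N = 338.
Expected count = (row total × column total) / N = 147 × 116 / 338 = 50.45.

50.45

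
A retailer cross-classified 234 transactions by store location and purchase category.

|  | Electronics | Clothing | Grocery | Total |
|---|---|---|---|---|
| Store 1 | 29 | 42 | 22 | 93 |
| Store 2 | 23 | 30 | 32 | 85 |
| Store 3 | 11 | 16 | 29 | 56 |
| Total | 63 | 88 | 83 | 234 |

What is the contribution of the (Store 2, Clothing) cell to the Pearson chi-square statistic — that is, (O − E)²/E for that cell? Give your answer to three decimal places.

Row total (Store 2) = 85; column total (Clothing) = 88; N = 234.
Expected count E = 85 × 88 / 234 = 31.9658.
Contribution = (O − E)²/E = (30 − 31.9658)² / 31.9658 = 0.121.

0.121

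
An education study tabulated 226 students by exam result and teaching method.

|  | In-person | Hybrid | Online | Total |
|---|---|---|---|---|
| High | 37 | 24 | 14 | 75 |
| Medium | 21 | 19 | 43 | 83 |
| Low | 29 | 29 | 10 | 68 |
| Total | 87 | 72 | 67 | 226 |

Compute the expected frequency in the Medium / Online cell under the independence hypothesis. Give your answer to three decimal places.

Row total (Medium) = 83; column total (Online) = 67; grand total N = 226.
Expected count = (row total × column total) / N = 83 × 67 / 226 = 24.606.

24.606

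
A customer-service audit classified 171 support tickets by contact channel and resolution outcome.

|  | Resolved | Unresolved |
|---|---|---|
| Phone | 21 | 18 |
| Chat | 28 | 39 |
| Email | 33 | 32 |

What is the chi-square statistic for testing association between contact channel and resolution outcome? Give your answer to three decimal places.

1.769

Row totals: 39, 67, 65. Column totals: 82, 89. Grand total N = 171.
Expected counts (row total × column total / N):
  Phone, Resolved: 39×82/171 = 18.7018
  Phone, Unresolved: 39×89/171 = 20.2982
  Chat, Resolved: 67×82/171 = 32.1287
  Chat, Unresolved: 67×89/171 = 34.8713
  Email, Resolved: 65×82/171 = 31.1696
  Email, Unresolved: 65×89/171 = 33.8304
Contributions (O − E)²/E:
  (21 − 18.7018)²/18.7018 = 0.2824
  (18 − 20.2982)²/20.2982 = 0.2602
  (28 − 32.1287)²/32.1287 = 0.5306
  (39 − 34.8713)²/34.8713 = 0.4888
  (33 − 31.1696)²/31.1696 = 0.1075
  (32 − 33.8304)²/33.8304 = 0.0990
χ² = 0.2824 + 0.2602 + 0.5306 + 0.4888 + 0.1075 + 0.0990 = 1.769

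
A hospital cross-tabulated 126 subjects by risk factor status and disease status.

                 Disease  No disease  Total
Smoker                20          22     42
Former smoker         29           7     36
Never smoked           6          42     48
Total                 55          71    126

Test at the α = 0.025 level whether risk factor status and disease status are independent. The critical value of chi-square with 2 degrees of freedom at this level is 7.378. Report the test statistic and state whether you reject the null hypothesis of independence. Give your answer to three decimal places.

Grand total N = 126.
Expected counts (row total × column total / N):
  Smoker, Disease: 42×55/126 = 18.3333
  Smoker, No disease: 42×71/126 = 23.6667
  Former smoker, Disease: 36×55/126 = 15.7143
  Former smoker, No disease: 36×71/126 = 20.2857
  Never smoked, Disease: 48×55/126 = 20.9524
  Never smoked, No disease: 48×71/126 = 27.0476
Contributions (O − E)²/E:
  (20 − 18.3333)²/18.3333 = 0.1515
  (22 − 23.6667)²/23.6667 = 0.1174
  (29 − 15.7143)²/15.7143 = 11.2324
  (7 − 20.2857)²/20.2857 = 8.7012
  (6 − 20.9524)²/20.9524 = 10.6706
  (42 − 27.0476)²/27.0476 = 8.2660
χ² = 0.1515 + 0.1174 + 11.2324 + 8.7012 + 10.6706 + 8.2660 = 39.139
df = (3−1)(2−1) = 2. Since 39.139 > 7.378, reject the null hypothesis of independence at α = 0.025.

39.139; reject H₀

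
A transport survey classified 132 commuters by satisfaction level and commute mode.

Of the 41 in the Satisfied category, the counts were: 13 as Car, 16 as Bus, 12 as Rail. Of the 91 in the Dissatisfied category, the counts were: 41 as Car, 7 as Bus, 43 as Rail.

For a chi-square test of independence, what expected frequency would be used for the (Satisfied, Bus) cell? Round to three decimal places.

Row total (Satisfied) = 41; column total (Bus) = 23; grand total N = 132.
Expected count = (row total × column total) / N = 41 × 23 / 132 = 7.144.

7.144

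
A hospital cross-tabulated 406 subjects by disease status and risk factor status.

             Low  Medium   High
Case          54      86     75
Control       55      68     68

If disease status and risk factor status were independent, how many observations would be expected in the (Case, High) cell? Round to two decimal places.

75.73

Row total (Case) = 215; column total (High) = 143; grand total N = 406.
Expected count = (row total × column total) / N = 215 × 143 / 406 = 75.73.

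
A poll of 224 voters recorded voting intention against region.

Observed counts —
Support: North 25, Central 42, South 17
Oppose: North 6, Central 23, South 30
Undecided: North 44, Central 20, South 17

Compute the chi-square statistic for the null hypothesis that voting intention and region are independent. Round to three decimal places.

Row totals: 84, 59, 81. Column totals: 75, 85, 64. Grand total N = 224.
Expected counts (row total × column total / N):
  Support, North: 84×75/224 = 28.1250
  Support, Central: 84×85/224 = 31.8750
  Support, South: 84×64/224 = 24.0000
  Oppose, North: 59×75/224 = 19.7545
  Oppose, Central: 59×85/224 = 22.3884
  Oppose, South: 59×64/224 = 16.8571
  Undecided, North: 81×75/224 = 27.1205
  Undecided, Central: 81×85/224 = 30.7366
  Undecided, South: 81×64/224 = 23.1429
Contributions (O − E)²/E:
  (25 − 28.1250)²/28.1250 = 0.3472
  (42 − 31.8750)²/31.8750 = 3.2162
  (17 − 24.0000)²/24.0000 = 2.0417
  (6 − 19.7545)²/19.7545 = 9.5769
  (23 − 22.3884)²/22.3884 = 0.0167
  (30 − 16.8571)²/16.8571 = 10.2471
  (44 − 27.1205)²/27.1205 = 10.5056
  (20 − 30.7366)²/30.7366 = 3.7504
  (17 − 23.1429)²/23.1429 = 1.6305
χ² = 0.3472 + 3.2162 + 2.0417 + 9.5769 + 0.0167 + 10.2471 + 10.5056 + 3.7504 + 1.6305 = 41.332

41.332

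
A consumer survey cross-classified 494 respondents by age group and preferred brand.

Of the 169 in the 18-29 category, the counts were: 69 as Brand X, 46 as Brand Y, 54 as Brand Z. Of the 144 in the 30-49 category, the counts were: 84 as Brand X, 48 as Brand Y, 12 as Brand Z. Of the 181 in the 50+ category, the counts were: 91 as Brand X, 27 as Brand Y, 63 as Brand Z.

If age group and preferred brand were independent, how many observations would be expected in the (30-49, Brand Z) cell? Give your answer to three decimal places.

37.603

Row total (30-49) = 144; column total (Brand Z) = 129; grand total N = 494.
Expected count = (row total × column total) / N = 144 × 129 / 494 = 37.603.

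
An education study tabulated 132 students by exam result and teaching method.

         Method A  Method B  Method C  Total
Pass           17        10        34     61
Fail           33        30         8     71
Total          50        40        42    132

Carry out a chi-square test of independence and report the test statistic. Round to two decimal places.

30.63

Grand total N = 132.
Expected counts (row total × column total / N):
  Pass, Method A: 61×50/132 = 23.106
  Pass, Method B: 61×40/132 = 18.485
  Pass, Method C: 61×42/132 = 19.409
  Fail, Method A: 71×50/132 = 26.894
  Fail, Method B: 71×40/132 = 21.515
  Fail, Method C: 71×42/132 = 22.591
Contributions (O − E)²/E:
  (17 − 23.106)²/23.106 = 1.6136
  (10 − 18.485)²/18.485 = 3.8948
  (34 − 19.409)²/19.409 = 10.9690
  (33 − 26.894)²/26.894 = 1.3863
  (30 − 21.515)²/21.515 = 3.3463
  (8 − 22.591)²/22.591 = 9.4240
χ² = 1.6136 + 3.8948 + 10.9690 + 1.3863 + 3.3463 + 9.4240 = 30.63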